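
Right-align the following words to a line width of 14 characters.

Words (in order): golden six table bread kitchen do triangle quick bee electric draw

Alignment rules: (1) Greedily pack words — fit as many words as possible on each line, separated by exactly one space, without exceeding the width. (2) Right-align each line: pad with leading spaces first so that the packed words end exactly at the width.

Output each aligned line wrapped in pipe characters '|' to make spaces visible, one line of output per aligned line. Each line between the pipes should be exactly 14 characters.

Answer: |    golden six|
|   table bread|
|    kitchen do|
|triangle quick|
|  bee electric|
|          draw|

Derivation:
Line 1: ['golden', 'six'] (min_width=10, slack=4)
Line 2: ['table', 'bread'] (min_width=11, slack=3)
Line 3: ['kitchen', 'do'] (min_width=10, slack=4)
Line 4: ['triangle', 'quick'] (min_width=14, slack=0)
Line 5: ['bee', 'electric'] (min_width=12, slack=2)
Line 6: ['draw'] (min_width=4, slack=10)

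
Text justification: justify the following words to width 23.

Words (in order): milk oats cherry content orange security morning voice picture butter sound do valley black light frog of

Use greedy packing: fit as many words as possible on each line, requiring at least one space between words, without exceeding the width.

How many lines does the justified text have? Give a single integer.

Line 1: ['milk', 'oats', 'cherry'] (min_width=16, slack=7)
Line 2: ['content', 'orange', 'security'] (min_width=23, slack=0)
Line 3: ['morning', 'voice', 'picture'] (min_width=21, slack=2)
Line 4: ['butter', 'sound', 'do', 'valley'] (min_width=22, slack=1)
Line 5: ['black', 'light', 'frog', 'of'] (min_width=19, slack=4)
Total lines: 5

Answer: 5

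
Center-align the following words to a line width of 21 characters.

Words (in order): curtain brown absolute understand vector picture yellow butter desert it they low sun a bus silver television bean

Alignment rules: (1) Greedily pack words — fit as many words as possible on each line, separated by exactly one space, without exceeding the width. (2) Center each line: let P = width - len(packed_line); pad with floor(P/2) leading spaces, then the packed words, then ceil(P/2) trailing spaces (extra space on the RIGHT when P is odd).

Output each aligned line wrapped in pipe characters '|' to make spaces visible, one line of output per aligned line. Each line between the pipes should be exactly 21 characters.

Answer: |    curtain brown    |
| absolute understand |
|vector picture yellow|
|butter desert it they|
|low sun a bus silver |
|   television bean   |

Derivation:
Line 1: ['curtain', 'brown'] (min_width=13, slack=8)
Line 2: ['absolute', 'understand'] (min_width=19, slack=2)
Line 3: ['vector', 'picture', 'yellow'] (min_width=21, slack=0)
Line 4: ['butter', 'desert', 'it', 'they'] (min_width=21, slack=0)
Line 5: ['low', 'sun', 'a', 'bus', 'silver'] (min_width=20, slack=1)
Line 6: ['television', 'bean'] (min_width=15, slack=6)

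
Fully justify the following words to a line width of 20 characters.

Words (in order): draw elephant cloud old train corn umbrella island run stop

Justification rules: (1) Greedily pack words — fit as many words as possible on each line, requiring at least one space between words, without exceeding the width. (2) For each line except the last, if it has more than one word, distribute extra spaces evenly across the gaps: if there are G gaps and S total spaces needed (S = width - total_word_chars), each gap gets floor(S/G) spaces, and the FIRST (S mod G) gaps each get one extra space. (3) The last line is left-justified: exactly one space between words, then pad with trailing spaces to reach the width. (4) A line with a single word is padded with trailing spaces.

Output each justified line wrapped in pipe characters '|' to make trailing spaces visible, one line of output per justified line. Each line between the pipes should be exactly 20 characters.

Line 1: ['draw', 'elephant', 'cloud'] (min_width=19, slack=1)
Line 2: ['old', 'train', 'corn'] (min_width=14, slack=6)
Line 3: ['umbrella', 'island', 'run'] (min_width=19, slack=1)
Line 4: ['stop'] (min_width=4, slack=16)

Answer: |draw  elephant cloud|
|old    train    corn|
|umbrella  island run|
|stop                |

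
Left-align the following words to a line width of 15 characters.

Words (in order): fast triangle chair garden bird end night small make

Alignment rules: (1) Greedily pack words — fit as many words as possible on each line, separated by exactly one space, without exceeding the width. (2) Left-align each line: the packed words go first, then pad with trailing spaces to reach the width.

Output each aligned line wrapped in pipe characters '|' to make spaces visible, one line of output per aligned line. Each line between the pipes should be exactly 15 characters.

Answer: |fast triangle  |
|chair garden   |
|bird end night |
|small make     |

Derivation:
Line 1: ['fast', 'triangle'] (min_width=13, slack=2)
Line 2: ['chair', 'garden'] (min_width=12, slack=3)
Line 3: ['bird', 'end', 'night'] (min_width=14, slack=1)
Line 4: ['small', 'make'] (min_width=10, slack=5)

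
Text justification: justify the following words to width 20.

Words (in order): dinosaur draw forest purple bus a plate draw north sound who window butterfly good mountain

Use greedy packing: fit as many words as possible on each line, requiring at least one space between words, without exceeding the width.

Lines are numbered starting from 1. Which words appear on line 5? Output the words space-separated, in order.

Answer: good mountain

Derivation:
Line 1: ['dinosaur', 'draw', 'forest'] (min_width=20, slack=0)
Line 2: ['purple', 'bus', 'a', 'plate'] (min_width=18, slack=2)
Line 3: ['draw', 'north', 'sound', 'who'] (min_width=20, slack=0)
Line 4: ['window', 'butterfly'] (min_width=16, slack=4)
Line 5: ['good', 'mountain'] (min_width=13, slack=7)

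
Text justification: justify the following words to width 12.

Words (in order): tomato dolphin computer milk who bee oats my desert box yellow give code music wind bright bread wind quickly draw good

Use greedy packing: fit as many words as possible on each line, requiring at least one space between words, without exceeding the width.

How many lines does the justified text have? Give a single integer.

Answer: 12

Derivation:
Line 1: ['tomato'] (min_width=6, slack=6)
Line 2: ['dolphin'] (min_width=7, slack=5)
Line 3: ['computer'] (min_width=8, slack=4)
Line 4: ['milk', 'who', 'bee'] (min_width=12, slack=0)
Line 5: ['oats', 'my'] (min_width=7, slack=5)
Line 6: ['desert', 'box'] (min_width=10, slack=2)
Line 7: ['yellow', 'give'] (min_width=11, slack=1)
Line 8: ['code', 'music'] (min_width=10, slack=2)
Line 9: ['wind', 'bright'] (min_width=11, slack=1)
Line 10: ['bread', 'wind'] (min_width=10, slack=2)
Line 11: ['quickly', 'draw'] (min_width=12, slack=0)
Line 12: ['good'] (min_width=4, slack=8)
Total lines: 12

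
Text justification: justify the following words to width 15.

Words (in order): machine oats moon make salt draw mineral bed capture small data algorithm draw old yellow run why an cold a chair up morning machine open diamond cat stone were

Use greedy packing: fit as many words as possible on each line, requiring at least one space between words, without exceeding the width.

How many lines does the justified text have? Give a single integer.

Line 1: ['machine', 'oats'] (min_width=12, slack=3)
Line 2: ['moon', 'make', 'salt'] (min_width=14, slack=1)
Line 3: ['draw', 'mineral'] (min_width=12, slack=3)
Line 4: ['bed', 'capture'] (min_width=11, slack=4)
Line 5: ['small', 'data'] (min_width=10, slack=5)
Line 6: ['algorithm', 'draw'] (min_width=14, slack=1)
Line 7: ['old', 'yellow', 'run'] (min_width=14, slack=1)
Line 8: ['why', 'an', 'cold', 'a'] (min_width=13, slack=2)
Line 9: ['chair', 'up'] (min_width=8, slack=7)
Line 10: ['morning', 'machine'] (min_width=15, slack=0)
Line 11: ['open', 'diamond'] (min_width=12, slack=3)
Line 12: ['cat', 'stone', 'were'] (min_width=14, slack=1)
Total lines: 12

Answer: 12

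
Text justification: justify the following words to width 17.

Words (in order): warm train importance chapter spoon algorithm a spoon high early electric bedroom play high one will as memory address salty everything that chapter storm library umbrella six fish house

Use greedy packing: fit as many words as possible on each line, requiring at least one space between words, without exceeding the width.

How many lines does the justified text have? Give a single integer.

Line 1: ['warm', 'train'] (min_width=10, slack=7)
Line 2: ['importance'] (min_width=10, slack=7)
Line 3: ['chapter', 'spoon'] (min_width=13, slack=4)
Line 4: ['algorithm', 'a', 'spoon'] (min_width=17, slack=0)
Line 5: ['high', 'early'] (min_width=10, slack=7)
Line 6: ['electric', 'bedroom'] (min_width=16, slack=1)
Line 7: ['play', 'high', 'one'] (min_width=13, slack=4)
Line 8: ['will', 'as', 'memory'] (min_width=14, slack=3)
Line 9: ['address', 'salty'] (min_width=13, slack=4)
Line 10: ['everything', 'that'] (min_width=15, slack=2)
Line 11: ['chapter', 'storm'] (min_width=13, slack=4)
Line 12: ['library', 'umbrella'] (min_width=16, slack=1)
Line 13: ['six', 'fish', 'house'] (min_width=14, slack=3)
Total lines: 13

Answer: 13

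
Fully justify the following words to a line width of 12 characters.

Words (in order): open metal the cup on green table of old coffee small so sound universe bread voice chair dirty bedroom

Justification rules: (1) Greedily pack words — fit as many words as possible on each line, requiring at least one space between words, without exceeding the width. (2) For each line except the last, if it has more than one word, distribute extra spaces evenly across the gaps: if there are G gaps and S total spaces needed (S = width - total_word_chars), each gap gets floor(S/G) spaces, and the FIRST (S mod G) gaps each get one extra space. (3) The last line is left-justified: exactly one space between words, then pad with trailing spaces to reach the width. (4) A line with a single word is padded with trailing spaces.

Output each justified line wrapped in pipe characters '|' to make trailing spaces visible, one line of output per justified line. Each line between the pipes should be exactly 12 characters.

Line 1: ['open', 'metal'] (min_width=10, slack=2)
Line 2: ['the', 'cup', 'on'] (min_width=10, slack=2)
Line 3: ['green', 'table'] (min_width=11, slack=1)
Line 4: ['of', 'old'] (min_width=6, slack=6)
Line 5: ['coffee', 'small'] (min_width=12, slack=0)
Line 6: ['so', 'sound'] (min_width=8, slack=4)
Line 7: ['universe'] (min_width=8, slack=4)
Line 8: ['bread', 'voice'] (min_width=11, slack=1)
Line 9: ['chair', 'dirty'] (min_width=11, slack=1)
Line 10: ['bedroom'] (min_width=7, slack=5)

Answer: |open   metal|
|the  cup  on|
|green  table|
|of       old|
|coffee small|
|so     sound|
|universe    |
|bread  voice|
|chair  dirty|
|bedroom     |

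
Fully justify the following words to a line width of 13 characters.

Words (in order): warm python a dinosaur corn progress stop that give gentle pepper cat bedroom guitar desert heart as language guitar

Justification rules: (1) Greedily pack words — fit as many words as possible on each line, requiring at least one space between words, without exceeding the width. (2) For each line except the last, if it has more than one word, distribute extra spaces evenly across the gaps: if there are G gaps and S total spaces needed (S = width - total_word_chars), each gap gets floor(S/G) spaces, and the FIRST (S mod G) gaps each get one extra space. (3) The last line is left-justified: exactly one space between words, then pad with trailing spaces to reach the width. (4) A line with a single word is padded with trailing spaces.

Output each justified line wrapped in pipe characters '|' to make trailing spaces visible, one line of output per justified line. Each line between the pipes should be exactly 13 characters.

Line 1: ['warm', 'python', 'a'] (min_width=13, slack=0)
Line 2: ['dinosaur', 'corn'] (min_width=13, slack=0)
Line 3: ['progress', 'stop'] (min_width=13, slack=0)
Line 4: ['that', 'give'] (min_width=9, slack=4)
Line 5: ['gentle', 'pepper'] (min_width=13, slack=0)
Line 6: ['cat', 'bedroom'] (min_width=11, slack=2)
Line 7: ['guitar', 'desert'] (min_width=13, slack=0)
Line 8: ['heart', 'as'] (min_width=8, slack=5)
Line 9: ['language'] (min_width=8, slack=5)
Line 10: ['guitar'] (min_width=6, slack=7)

Answer: |warm python a|
|dinosaur corn|
|progress stop|
|that     give|
|gentle pepper|
|cat   bedroom|
|guitar desert|
|heart      as|
|language     |
|guitar       |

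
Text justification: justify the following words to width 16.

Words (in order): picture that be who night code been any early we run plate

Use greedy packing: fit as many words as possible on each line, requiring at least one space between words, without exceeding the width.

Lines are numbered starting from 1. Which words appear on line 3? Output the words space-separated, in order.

Line 1: ['picture', 'that', 'be'] (min_width=15, slack=1)
Line 2: ['who', 'night', 'code'] (min_width=14, slack=2)
Line 3: ['been', 'any', 'early'] (min_width=14, slack=2)
Line 4: ['we', 'run', 'plate'] (min_width=12, slack=4)

Answer: been any early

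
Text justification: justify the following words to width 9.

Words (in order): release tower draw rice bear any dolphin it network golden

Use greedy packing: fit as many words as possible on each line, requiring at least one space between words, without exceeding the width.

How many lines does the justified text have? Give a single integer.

Answer: 8

Derivation:
Line 1: ['release'] (min_width=7, slack=2)
Line 2: ['tower'] (min_width=5, slack=4)
Line 3: ['draw', 'rice'] (min_width=9, slack=0)
Line 4: ['bear', 'any'] (min_width=8, slack=1)
Line 5: ['dolphin'] (min_width=7, slack=2)
Line 6: ['it'] (min_width=2, slack=7)
Line 7: ['network'] (min_width=7, slack=2)
Line 8: ['golden'] (min_width=6, slack=3)
Total lines: 8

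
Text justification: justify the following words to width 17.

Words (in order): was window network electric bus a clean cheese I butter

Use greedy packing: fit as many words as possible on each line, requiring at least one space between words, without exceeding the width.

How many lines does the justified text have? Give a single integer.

Answer: 4

Derivation:
Line 1: ['was', 'window'] (min_width=10, slack=7)
Line 2: ['network', 'electric'] (min_width=16, slack=1)
Line 3: ['bus', 'a', 'clean'] (min_width=11, slack=6)
Line 4: ['cheese', 'I', 'butter'] (min_width=15, slack=2)
Total lines: 4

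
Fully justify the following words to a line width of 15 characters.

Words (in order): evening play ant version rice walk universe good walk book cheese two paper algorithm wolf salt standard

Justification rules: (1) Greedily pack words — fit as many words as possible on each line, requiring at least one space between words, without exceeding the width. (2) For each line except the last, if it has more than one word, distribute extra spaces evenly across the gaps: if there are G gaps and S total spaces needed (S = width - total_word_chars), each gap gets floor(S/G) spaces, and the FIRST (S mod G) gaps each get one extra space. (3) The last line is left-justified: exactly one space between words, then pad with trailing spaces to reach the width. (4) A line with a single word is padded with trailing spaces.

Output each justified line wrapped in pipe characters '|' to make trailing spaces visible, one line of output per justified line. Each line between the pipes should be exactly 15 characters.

Line 1: ['evening', 'play'] (min_width=12, slack=3)
Line 2: ['ant', 'version'] (min_width=11, slack=4)
Line 3: ['rice', 'walk'] (min_width=9, slack=6)
Line 4: ['universe', 'good'] (min_width=13, slack=2)
Line 5: ['walk', 'book'] (min_width=9, slack=6)
Line 6: ['cheese', 'two'] (min_width=10, slack=5)
Line 7: ['paper', 'algorithm'] (min_width=15, slack=0)
Line 8: ['wolf', 'salt'] (min_width=9, slack=6)
Line 9: ['standard'] (min_width=8, slack=7)

Answer: |evening    play|
|ant     version|
|rice       walk|
|universe   good|
|walk       book|
|cheese      two|
|paper algorithm|
|wolf       salt|
|standard       |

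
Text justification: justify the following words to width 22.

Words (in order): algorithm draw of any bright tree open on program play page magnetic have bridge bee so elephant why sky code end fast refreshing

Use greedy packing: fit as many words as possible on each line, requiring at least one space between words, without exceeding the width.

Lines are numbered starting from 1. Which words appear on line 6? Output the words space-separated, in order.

Answer: sky code end fast

Derivation:
Line 1: ['algorithm', 'draw', 'of', 'any'] (min_width=21, slack=1)
Line 2: ['bright', 'tree', 'open', 'on'] (min_width=19, slack=3)
Line 3: ['program', 'play', 'page'] (min_width=17, slack=5)
Line 4: ['magnetic', 'have', 'bridge'] (min_width=20, slack=2)
Line 5: ['bee', 'so', 'elephant', 'why'] (min_width=19, slack=3)
Line 6: ['sky', 'code', 'end', 'fast'] (min_width=17, slack=5)
Line 7: ['refreshing'] (min_width=10, slack=12)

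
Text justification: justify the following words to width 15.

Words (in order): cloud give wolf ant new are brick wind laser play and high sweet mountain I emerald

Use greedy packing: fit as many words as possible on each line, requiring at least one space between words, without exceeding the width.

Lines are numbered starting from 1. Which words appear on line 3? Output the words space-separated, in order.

Line 1: ['cloud', 'give', 'wolf'] (min_width=15, slack=0)
Line 2: ['ant', 'new', 'are'] (min_width=11, slack=4)
Line 3: ['brick', 'wind'] (min_width=10, slack=5)
Line 4: ['laser', 'play', 'and'] (min_width=14, slack=1)
Line 5: ['high', 'sweet'] (min_width=10, slack=5)
Line 6: ['mountain', 'I'] (min_width=10, slack=5)
Line 7: ['emerald'] (min_width=7, slack=8)

Answer: brick wind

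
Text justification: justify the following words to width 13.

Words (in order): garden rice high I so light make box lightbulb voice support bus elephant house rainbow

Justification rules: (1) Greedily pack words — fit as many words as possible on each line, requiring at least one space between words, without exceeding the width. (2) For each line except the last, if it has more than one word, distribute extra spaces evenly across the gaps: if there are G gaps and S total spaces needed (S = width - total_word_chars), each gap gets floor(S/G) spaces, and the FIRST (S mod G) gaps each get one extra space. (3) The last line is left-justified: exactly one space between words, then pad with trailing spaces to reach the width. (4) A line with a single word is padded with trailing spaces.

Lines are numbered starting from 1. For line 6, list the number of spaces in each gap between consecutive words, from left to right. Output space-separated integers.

Answer: 2

Derivation:
Line 1: ['garden', 'rice'] (min_width=11, slack=2)
Line 2: ['high', 'I', 'so'] (min_width=9, slack=4)
Line 3: ['light', 'make'] (min_width=10, slack=3)
Line 4: ['box', 'lightbulb'] (min_width=13, slack=0)
Line 5: ['voice', 'support'] (min_width=13, slack=0)
Line 6: ['bus', 'elephant'] (min_width=12, slack=1)
Line 7: ['house', 'rainbow'] (min_width=13, slack=0)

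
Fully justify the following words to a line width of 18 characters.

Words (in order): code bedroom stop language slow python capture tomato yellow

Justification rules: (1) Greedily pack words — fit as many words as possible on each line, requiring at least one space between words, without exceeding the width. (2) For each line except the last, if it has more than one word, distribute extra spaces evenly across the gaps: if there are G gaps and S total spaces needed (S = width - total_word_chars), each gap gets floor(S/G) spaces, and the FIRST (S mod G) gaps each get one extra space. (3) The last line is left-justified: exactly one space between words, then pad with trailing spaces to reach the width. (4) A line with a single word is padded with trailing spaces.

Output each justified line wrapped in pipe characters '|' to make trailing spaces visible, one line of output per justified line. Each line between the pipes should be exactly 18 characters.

Line 1: ['code', 'bedroom', 'stop'] (min_width=17, slack=1)
Line 2: ['language', 'slow'] (min_width=13, slack=5)
Line 3: ['python', 'capture'] (min_width=14, slack=4)
Line 4: ['tomato', 'yellow'] (min_width=13, slack=5)

Answer: |code  bedroom stop|
|language      slow|
|python     capture|
|tomato yellow     |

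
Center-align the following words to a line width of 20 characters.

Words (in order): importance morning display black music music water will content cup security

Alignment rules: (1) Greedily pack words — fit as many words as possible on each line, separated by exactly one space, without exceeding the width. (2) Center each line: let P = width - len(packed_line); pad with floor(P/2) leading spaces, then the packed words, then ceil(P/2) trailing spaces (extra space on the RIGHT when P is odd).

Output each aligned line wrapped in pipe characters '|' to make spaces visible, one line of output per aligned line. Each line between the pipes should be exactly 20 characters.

Answer: | importance morning |
|display black music |
|  music water will  |
|content cup security|

Derivation:
Line 1: ['importance', 'morning'] (min_width=18, slack=2)
Line 2: ['display', 'black', 'music'] (min_width=19, slack=1)
Line 3: ['music', 'water', 'will'] (min_width=16, slack=4)
Line 4: ['content', 'cup', 'security'] (min_width=20, slack=0)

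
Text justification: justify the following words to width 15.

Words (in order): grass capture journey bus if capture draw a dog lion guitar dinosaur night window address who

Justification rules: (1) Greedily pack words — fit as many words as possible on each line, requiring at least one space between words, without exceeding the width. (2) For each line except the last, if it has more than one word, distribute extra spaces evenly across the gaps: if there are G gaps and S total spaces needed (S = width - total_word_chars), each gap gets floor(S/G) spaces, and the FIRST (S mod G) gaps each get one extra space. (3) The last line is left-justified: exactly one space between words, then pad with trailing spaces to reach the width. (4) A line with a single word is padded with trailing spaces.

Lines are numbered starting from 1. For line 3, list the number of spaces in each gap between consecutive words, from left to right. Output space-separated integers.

Line 1: ['grass', 'capture'] (min_width=13, slack=2)
Line 2: ['journey', 'bus', 'if'] (min_width=14, slack=1)
Line 3: ['capture', 'draw', 'a'] (min_width=14, slack=1)
Line 4: ['dog', 'lion', 'guitar'] (min_width=15, slack=0)
Line 5: ['dinosaur', 'night'] (min_width=14, slack=1)
Line 6: ['window', 'address'] (min_width=14, slack=1)
Line 7: ['who'] (min_width=3, slack=12)

Answer: 2 1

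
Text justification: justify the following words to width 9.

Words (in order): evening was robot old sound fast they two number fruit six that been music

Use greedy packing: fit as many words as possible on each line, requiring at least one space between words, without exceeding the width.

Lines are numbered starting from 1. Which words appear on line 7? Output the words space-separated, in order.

Answer: fruit six

Derivation:
Line 1: ['evening'] (min_width=7, slack=2)
Line 2: ['was', 'robot'] (min_width=9, slack=0)
Line 3: ['old', 'sound'] (min_width=9, slack=0)
Line 4: ['fast', 'they'] (min_width=9, slack=0)
Line 5: ['two'] (min_width=3, slack=6)
Line 6: ['number'] (min_width=6, slack=3)
Line 7: ['fruit', 'six'] (min_width=9, slack=0)
Line 8: ['that', 'been'] (min_width=9, slack=0)
Line 9: ['music'] (min_width=5, slack=4)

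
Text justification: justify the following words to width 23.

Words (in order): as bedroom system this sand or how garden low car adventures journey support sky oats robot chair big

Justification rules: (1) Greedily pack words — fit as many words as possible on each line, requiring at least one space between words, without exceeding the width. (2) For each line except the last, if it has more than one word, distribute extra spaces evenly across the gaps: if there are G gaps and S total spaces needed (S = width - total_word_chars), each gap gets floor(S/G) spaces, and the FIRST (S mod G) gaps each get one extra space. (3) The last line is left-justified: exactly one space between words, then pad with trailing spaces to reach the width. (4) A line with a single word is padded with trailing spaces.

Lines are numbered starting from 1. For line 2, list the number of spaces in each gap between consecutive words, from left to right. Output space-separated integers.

Answer: 2 1 1 1

Derivation:
Line 1: ['as', 'bedroom', 'system', 'this'] (min_width=22, slack=1)
Line 2: ['sand', 'or', 'how', 'garden', 'low'] (min_width=22, slack=1)
Line 3: ['car', 'adventures', 'journey'] (min_width=22, slack=1)
Line 4: ['support', 'sky', 'oats', 'robot'] (min_width=22, slack=1)
Line 5: ['chair', 'big'] (min_width=9, slack=14)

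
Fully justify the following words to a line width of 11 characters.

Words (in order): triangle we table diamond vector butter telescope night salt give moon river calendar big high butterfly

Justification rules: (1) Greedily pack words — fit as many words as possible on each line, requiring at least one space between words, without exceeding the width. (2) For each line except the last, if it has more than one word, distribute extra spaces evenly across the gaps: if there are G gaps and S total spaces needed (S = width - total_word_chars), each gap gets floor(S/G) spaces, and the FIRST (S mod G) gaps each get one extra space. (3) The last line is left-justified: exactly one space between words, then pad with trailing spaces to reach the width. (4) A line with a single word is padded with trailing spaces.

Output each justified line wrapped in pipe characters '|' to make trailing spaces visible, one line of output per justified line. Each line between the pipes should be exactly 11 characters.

Line 1: ['triangle', 'we'] (min_width=11, slack=0)
Line 2: ['table'] (min_width=5, slack=6)
Line 3: ['diamond'] (min_width=7, slack=4)
Line 4: ['vector'] (min_width=6, slack=5)
Line 5: ['butter'] (min_width=6, slack=5)
Line 6: ['telescope'] (min_width=9, slack=2)
Line 7: ['night', 'salt'] (min_width=10, slack=1)
Line 8: ['give', 'moon'] (min_width=9, slack=2)
Line 9: ['river'] (min_width=5, slack=6)
Line 10: ['calendar'] (min_width=8, slack=3)
Line 11: ['big', 'high'] (min_width=8, slack=3)
Line 12: ['butterfly'] (min_width=9, slack=2)

Answer: |triangle we|
|table      |
|diamond    |
|vector     |
|butter     |
|telescope  |
|night  salt|
|give   moon|
|river      |
|calendar   |
|big    high|
|butterfly  |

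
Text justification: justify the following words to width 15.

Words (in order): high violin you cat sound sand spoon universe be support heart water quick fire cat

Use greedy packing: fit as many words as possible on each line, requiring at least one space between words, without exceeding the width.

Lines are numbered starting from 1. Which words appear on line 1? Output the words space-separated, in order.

Answer: high violin you

Derivation:
Line 1: ['high', 'violin', 'you'] (min_width=15, slack=0)
Line 2: ['cat', 'sound', 'sand'] (min_width=14, slack=1)
Line 3: ['spoon', 'universe'] (min_width=14, slack=1)
Line 4: ['be', 'support'] (min_width=10, slack=5)
Line 5: ['heart', 'water'] (min_width=11, slack=4)
Line 6: ['quick', 'fire', 'cat'] (min_width=14, slack=1)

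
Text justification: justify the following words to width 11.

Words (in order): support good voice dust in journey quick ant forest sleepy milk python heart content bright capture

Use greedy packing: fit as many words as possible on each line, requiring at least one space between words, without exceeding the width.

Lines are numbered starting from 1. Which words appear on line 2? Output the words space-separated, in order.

Line 1: ['support'] (min_width=7, slack=4)
Line 2: ['good', 'voice'] (min_width=10, slack=1)
Line 3: ['dust', 'in'] (min_width=7, slack=4)
Line 4: ['journey'] (min_width=7, slack=4)
Line 5: ['quick', 'ant'] (min_width=9, slack=2)
Line 6: ['forest'] (min_width=6, slack=5)
Line 7: ['sleepy', 'milk'] (min_width=11, slack=0)
Line 8: ['python'] (min_width=6, slack=5)
Line 9: ['heart'] (min_width=5, slack=6)
Line 10: ['content'] (min_width=7, slack=4)
Line 11: ['bright'] (min_width=6, slack=5)
Line 12: ['capture'] (min_width=7, slack=4)

Answer: good voice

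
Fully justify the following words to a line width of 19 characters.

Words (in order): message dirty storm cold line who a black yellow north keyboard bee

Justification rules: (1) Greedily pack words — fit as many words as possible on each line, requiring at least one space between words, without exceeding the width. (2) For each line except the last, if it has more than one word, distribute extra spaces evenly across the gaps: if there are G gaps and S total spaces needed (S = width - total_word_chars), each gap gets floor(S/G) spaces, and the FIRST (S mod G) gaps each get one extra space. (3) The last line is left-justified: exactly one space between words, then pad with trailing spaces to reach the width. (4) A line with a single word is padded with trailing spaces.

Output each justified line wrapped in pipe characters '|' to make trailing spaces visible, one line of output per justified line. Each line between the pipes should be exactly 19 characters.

Answer: |message dirty storm|
|cold   line  who  a|
|black  yellow north|
|keyboard bee       |

Derivation:
Line 1: ['message', 'dirty', 'storm'] (min_width=19, slack=0)
Line 2: ['cold', 'line', 'who', 'a'] (min_width=15, slack=4)
Line 3: ['black', 'yellow', 'north'] (min_width=18, slack=1)
Line 4: ['keyboard', 'bee'] (min_width=12, slack=7)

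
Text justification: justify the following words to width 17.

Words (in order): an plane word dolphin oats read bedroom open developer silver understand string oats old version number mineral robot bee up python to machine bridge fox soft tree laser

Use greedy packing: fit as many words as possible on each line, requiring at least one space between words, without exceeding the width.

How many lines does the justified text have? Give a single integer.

Line 1: ['an', 'plane', 'word'] (min_width=13, slack=4)
Line 2: ['dolphin', 'oats', 'read'] (min_width=17, slack=0)
Line 3: ['bedroom', 'open'] (min_width=12, slack=5)
Line 4: ['developer', 'silver'] (min_width=16, slack=1)
Line 5: ['understand', 'string'] (min_width=17, slack=0)
Line 6: ['oats', 'old', 'version'] (min_width=16, slack=1)
Line 7: ['number', 'mineral'] (min_width=14, slack=3)
Line 8: ['robot', 'bee', 'up'] (min_width=12, slack=5)
Line 9: ['python', 'to', 'machine'] (min_width=17, slack=0)
Line 10: ['bridge', 'fox', 'soft'] (min_width=15, slack=2)
Line 11: ['tree', 'laser'] (min_width=10, slack=7)
Total lines: 11

Answer: 11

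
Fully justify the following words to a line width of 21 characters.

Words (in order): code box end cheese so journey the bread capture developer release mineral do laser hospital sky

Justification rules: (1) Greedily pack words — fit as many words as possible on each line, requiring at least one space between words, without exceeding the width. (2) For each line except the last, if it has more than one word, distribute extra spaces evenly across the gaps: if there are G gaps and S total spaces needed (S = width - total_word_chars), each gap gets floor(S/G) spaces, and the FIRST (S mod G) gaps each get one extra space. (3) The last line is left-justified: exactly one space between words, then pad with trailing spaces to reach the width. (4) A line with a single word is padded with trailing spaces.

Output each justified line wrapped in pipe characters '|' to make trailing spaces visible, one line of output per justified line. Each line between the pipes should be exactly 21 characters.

Answer: |code  box  end cheese|
|so  journey the bread|
|capture     developer|
|release   mineral  do|
|laser hospital sky   |

Derivation:
Line 1: ['code', 'box', 'end', 'cheese'] (min_width=19, slack=2)
Line 2: ['so', 'journey', 'the', 'bread'] (min_width=20, slack=1)
Line 3: ['capture', 'developer'] (min_width=17, slack=4)
Line 4: ['release', 'mineral', 'do'] (min_width=18, slack=3)
Line 5: ['laser', 'hospital', 'sky'] (min_width=18, slack=3)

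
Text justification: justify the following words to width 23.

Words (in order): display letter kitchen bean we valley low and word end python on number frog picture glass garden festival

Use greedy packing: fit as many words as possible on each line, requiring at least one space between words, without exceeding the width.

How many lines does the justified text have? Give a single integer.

Answer: 5

Derivation:
Line 1: ['display', 'letter', 'kitchen'] (min_width=22, slack=1)
Line 2: ['bean', 'we', 'valley', 'low', 'and'] (min_width=22, slack=1)
Line 3: ['word', 'end', 'python', 'on'] (min_width=18, slack=5)
Line 4: ['number', 'frog', 'picture'] (min_width=19, slack=4)
Line 5: ['glass', 'garden', 'festival'] (min_width=21, slack=2)
Total lines: 5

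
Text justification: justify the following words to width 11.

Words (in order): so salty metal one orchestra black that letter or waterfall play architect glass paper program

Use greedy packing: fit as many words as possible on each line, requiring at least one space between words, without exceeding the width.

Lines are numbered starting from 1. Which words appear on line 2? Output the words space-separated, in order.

Answer: metal one

Derivation:
Line 1: ['so', 'salty'] (min_width=8, slack=3)
Line 2: ['metal', 'one'] (min_width=9, slack=2)
Line 3: ['orchestra'] (min_width=9, slack=2)
Line 4: ['black', 'that'] (min_width=10, slack=1)
Line 5: ['letter', 'or'] (min_width=9, slack=2)
Line 6: ['waterfall'] (min_width=9, slack=2)
Line 7: ['play'] (min_width=4, slack=7)
Line 8: ['architect'] (min_width=9, slack=2)
Line 9: ['glass', 'paper'] (min_width=11, slack=0)
Line 10: ['program'] (min_width=7, slack=4)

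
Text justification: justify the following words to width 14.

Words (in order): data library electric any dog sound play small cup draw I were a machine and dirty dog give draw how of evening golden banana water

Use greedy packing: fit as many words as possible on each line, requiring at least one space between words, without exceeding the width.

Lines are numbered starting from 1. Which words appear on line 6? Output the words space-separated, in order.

Answer: machine and

Derivation:
Line 1: ['data', 'library'] (min_width=12, slack=2)
Line 2: ['electric', 'any'] (min_width=12, slack=2)
Line 3: ['dog', 'sound', 'play'] (min_width=14, slack=0)
Line 4: ['small', 'cup', 'draw'] (min_width=14, slack=0)
Line 5: ['I', 'were', 'a'] (min_width=8, slack=6)
Line 6: ['machine', 'and'] (min_width=11, slack=3)
Line 7: ['dirty', 'dog', 'give'] (min_width=14, slack=0)
Line 8: ['draw', 'how', 'of'] (min_width=11, slack=3)
Line 9: ['evening', 'golden'] (min_width=14, slack=0)
Line 10: ['banana', 'water'] (min_width=12, slack=2)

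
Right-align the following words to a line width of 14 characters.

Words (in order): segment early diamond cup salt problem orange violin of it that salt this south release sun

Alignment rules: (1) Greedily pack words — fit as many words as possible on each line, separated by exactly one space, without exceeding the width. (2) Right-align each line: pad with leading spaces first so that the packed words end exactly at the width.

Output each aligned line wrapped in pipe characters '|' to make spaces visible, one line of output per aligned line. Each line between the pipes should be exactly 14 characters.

Answer: | segment early|
|   diamond cup|
|  salt problem|
| orange violin|
|    of it that|
|     salt this|
| south release|
|           sun|

Derivation:
Line 1: ['segment', 'early'] (min_width=13, slack=1)
Line 2: ['diamond', 'cup'] (min_width=11, slack=3)
Line 3: ['salt', 'problem'] (min_width=12, slack=2)
Line 4: ['orange', 'violin'] (min_width=13, slack=1)
Line 5: ['of', 'it', 'that'] (min_width=10, slack=4)
Line 6: ['salt', 'this'] (min_width=9, slack=5)
Line 7: ['south', 'release'] (min_width=13, slack=1)
Line 8: ['sun'] (min_width=3, slack=11)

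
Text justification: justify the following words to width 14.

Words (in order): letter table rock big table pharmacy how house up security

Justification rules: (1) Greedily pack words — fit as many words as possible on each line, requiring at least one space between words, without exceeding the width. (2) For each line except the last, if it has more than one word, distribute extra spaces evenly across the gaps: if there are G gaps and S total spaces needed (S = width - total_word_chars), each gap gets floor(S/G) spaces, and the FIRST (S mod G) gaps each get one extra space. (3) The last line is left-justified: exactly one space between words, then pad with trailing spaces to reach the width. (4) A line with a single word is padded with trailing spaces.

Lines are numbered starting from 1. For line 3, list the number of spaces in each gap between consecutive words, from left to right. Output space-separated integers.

Line 1: ['letter', 'table'] (min_width=12, slack=2)
Line 2: ['rock', 'big', 'table'] (min_width=14, slack=0)
Line 3: ['pharmacy', 'how'] (min_width=12, slack=2)
Line 4: ['house', 'up'] (min_width=8, slack=6)
Line 5: ['security'] (min_width=8, slack=6)

Answer: 3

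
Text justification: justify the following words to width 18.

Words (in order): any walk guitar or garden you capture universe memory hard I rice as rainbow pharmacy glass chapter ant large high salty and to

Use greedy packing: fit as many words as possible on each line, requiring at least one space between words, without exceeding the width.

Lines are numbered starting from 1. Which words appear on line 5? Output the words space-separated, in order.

Line 1: ['any', 'walk', 'guitar', 'or'] (min_width=18, slack=0)
Line 2: ['garden', 'you', 'capture'] (min_width=18, slack=0)
Line 3: ['universe', 'memory'] (min_width=15, slack=3)
Line 4: ['hard', 'I', 'rice', 'as'] (min_width=14, slack=4)
Line 5: ['rainbow', 'pharmacy'] (min_width=16, slack=2)
Line 6: ['glass', 'chapter', 'ant'] (min_width=17, slack=1)
Line 7: ['large', 'high', 'salty'] (min_width=16, slack=2)
Line 8: ['and', 'to'] (min_width=6, slack=12)

Answer: rainbow pharmacy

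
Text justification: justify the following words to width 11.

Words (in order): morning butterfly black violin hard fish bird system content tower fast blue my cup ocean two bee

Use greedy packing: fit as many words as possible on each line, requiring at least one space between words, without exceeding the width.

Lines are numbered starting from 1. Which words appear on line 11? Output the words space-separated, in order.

Line 1: ['morning'] (min_width=7, slack=4)
Line 2: ['butterfly'] (min_width=9, slack=2)
Line 3: ['black'] (min_width=5, slack=6)
Line 4: ['violin', 'hard'] (min_width=11, slack=0)
Line 5: ['fish', 'bird'] (min_width=9, slack=2)
Line 6: ['system'] (min_width=6, slack=5)
Line 7: ['content'] (min_width=7, slack=4)
Line 8: ['tower', 'fast'] (min_width=10, slack=1)
Line 9: ['blue', 'my', 'cup'] (min_width=11, slack=0)
Line 10: ['ocean', 'two'] (min_width=9, slack=2)
Line 11: ['bee'] (min_width=3, slack=8)

Answer: bee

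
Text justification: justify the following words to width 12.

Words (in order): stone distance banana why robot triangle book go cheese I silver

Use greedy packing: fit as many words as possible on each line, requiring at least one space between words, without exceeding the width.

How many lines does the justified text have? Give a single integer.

Answer: 8

Derivation:
Line 1: ['stone'] (min_width=5, slack=7)
Line 2: ['distance'] (min_width=8, slack=4)
Line 3: ['banana', 'why'] (min_width=10, slack=2)
Line 4: ['robot'] (min_width=5, slack=7)
Line 5: ['triangle'] (min_width=8, slack=4)
Line 6: ['book', 'go'] (min_width=7, slack=5)
Line 7: ['cheese', 'I'] (min_width=8, slack=4)
Line 8: ['silver'] (min_width=6, slack=6)
Total lines: 8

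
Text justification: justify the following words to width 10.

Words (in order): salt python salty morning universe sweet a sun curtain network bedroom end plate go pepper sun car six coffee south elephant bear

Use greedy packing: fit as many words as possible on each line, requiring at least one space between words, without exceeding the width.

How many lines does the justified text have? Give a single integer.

Line 1: ['salt'] (min_width=4, slack=6)
Line 2: ['python'] (min_width=6, slack=4)
Line 3: ['salty'] (min_width=5, slack=5)
Line 4: ['morning'] (min_width=7, slack=3)
Line 5: ['universe'] (min_width=8, slack=2)
Line 6: ['sweet', 'a'] (min_width=7, slack=3)
Line 7: ['sun'] (min_width=3, slack=7)
Line 8: ['curtain'] (min_width=7, slack=3)
Line 9: ['network'] (min_width=7, slack=3)
Line 10: ['bedroom'] (min_width=7, slack=3)
Line 11: ['end', 'plate'] (min_width=9, slack=1)
Line 12: ['go', 'pepper'] (min_width=9, slack=1)
Line 13: ['sun', 'car'] (min_width=7, slack=3)
Line 14: ['six', 'coffee'] (min_width=10, slack=0)
Line 15: ['south'] (min_width=5, slack=5)
Line 16: ['elephant'] (min_width=8, slack=2)
Line 17: ['bear'] (min_width=4, slack=6)
Total lines: 17

Answer: 17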